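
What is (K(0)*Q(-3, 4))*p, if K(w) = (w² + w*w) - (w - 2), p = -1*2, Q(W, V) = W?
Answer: 12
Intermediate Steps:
p = -2
K(w) = 2 - w + 2*w² (K(w) = (w² + w²) - (-2 + w) = 2*w² + (2 - w) = 2 - w + 2*w²)
(K(0)*Q(-3, 4))*p = ((2 - 1*0 + 2*0²)*(-3))*(-2) = ((2 + 0 + 2*0)*(-3))*(-2) = ((2 + 0 + 0)*(-3))*(-2) = (2*(-3))*(-2) = -6*(-2) = 12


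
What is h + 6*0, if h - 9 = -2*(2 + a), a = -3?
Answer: 11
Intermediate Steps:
h = 11 (h = 9 - 2*(2 - 3) = 9 - 2*(-1) = 9 + 2 = 11)
h + 6*0 = 11 + 6*0 = 11 + 0 = 11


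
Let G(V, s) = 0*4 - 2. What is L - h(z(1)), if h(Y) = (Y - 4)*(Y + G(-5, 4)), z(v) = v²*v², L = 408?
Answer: 405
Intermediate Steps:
G(V, s) = -2 (G(V, s) = 0 - 2 = -2)
z(v) = v⁴
h(Y) = (-4 + Y)*(-2 + Y) (h(Y) = (Y - 4)*(Y - 2) = (-4 + Y)*(-2 + Y))
L - h(z(1)) = 408 - (8 + (1⁴)² - 6*1⁴) = 408 - (8 + 1² - 6*1) = 408 - (8 + 1 - 6) = 408 - 1*3 = 408 - 3 = 405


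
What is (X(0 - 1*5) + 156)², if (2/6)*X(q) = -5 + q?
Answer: 15876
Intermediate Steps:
X(q) = -15 + 3*q (X(q) = 3*(-5 + q) = -15 + 3*q)
(X(0 - 1*5) + 156)² = ((-15 + 3*(0 - 1*5)) + 156)² = ((-15 + 3*(0 - 5)) + 156)² = ((-15 + 3*(-5)) + 156)² = ((-15 - 15) + 156)² = (-30 + 156)² = 126² = 15876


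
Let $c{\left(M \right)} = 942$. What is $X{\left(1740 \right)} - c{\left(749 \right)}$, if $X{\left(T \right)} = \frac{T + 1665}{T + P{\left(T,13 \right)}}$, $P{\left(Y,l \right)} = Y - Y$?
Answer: $- \frac{109045}{116} \approx -940.04$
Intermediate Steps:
$P{\left(Y,l \right)} = 0$
$X{\left(T \right)} = \frac{1665 + T}{T}$ ($X{\left(T \right)} = \frac{T + 1665}{T + 0} = \frac{1665 + T}{T}$)
$X{\left(1740 \right)} - c{\left(749 \right)} = \frac{1665 + 1740}{1740} - 942 = \frac{1}{1740} \cdot 3405 - 942 = \frac{227}{116} - 942 = - \frac{109045}{116}$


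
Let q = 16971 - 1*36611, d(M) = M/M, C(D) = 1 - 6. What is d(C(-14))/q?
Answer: -1/19640 ≈ -5.0917e-5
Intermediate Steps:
C(D) = -5
d(M) = 1
q = -19640 (q = 16971 - 36611 = -19640)
d(C(-14))/q = 1/(-19640) = 1*(-1/19640) = -1/19640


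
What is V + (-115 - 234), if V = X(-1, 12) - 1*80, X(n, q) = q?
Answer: -417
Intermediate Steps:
V = -68 (V = 12 - 1*80 = 12 - 80 = -68)
V + (-115 - 234) = -68 + (-115 - 234) = -68 - 349 = -417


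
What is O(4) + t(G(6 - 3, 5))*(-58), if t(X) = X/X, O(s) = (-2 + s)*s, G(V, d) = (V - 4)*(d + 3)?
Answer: -50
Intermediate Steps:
G(V, d) = (-4 + V)*(3 + d)
O(s) = s*(-2 + s)
t(X) = 1
O(4) + t(G(6 - 3, 5))*(-58) = 4*(-2 + 4) + 1*(-58) = 4*2 - 58 = 8 - 58 = -50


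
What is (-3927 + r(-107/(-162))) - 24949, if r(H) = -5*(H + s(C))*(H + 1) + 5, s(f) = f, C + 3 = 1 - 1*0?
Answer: -757398659/26244 ≈ -28860.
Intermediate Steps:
C = -2 (C = -3 + (1 - 1*0) = -3 + (1 + 0) = -3 + 1 = -2)
r(H) = 5 - 5*(1 + H)*(-2 + H) (r(H) = -5*(H - 2)*(H + 1) + 5 = -5*(-2 + H)*(1 + H) + 5 = -5*(1 + H)*(-2 + H) + 5 = 5 - 5*(1 + H)*(-2 + H))
(-3927 + r(-107/(-162))) - 24949 = (-3927 + (15 - 5*(-107/(-162))² + 5*(-107/(-162)))) - 24949 = (-3927 + (15 - 5*(-107*(-1/162))² + 5*(-107*(-1/162)))) - 24949 = (-3927 + (15 - 5*(107/162)² + 5*(107/162))) - 24949 = (-3927 + (15 - 5*11449/26244 + 535/162)) - 24949 = (-3927 + (15 - 57245/26244 + 535/162)) - 24949 = (-3927 + 423085/26244) - 24949 = -102637103/26244 - 24949 = -757398659/26244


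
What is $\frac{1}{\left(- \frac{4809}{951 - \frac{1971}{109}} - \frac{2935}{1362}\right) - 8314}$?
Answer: $- \frac{23083176}{192082256731} \approx -0.00012017$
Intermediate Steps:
$\frac{1}{\left(- \frac{4809}{951 - \frac{1971}{109}} - \frac{2935}{1362}\right) - 8314} = \frac{1}{\left(- \frac{4809}{\frac{101688}{109}} - \frac{2935}{1362}\right) - 8314} = \frac{1}{\left(\left(-4809\right) \frac{109}{101688} - \frac{2935}{1362}\right) - 8314} = \frac{1}{\left(- \frac{174727}{33896} - \frac{2935}{1362}\right) - 8314} = \frac{1}{- \frac{168731467}{23083176} - 8314} = \frac{1}{- \frac{192082256731}{23083176}} = - \frac{23083176}{192082256731}$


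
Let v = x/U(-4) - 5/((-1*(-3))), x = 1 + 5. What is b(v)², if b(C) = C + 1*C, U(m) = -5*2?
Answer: 4624/225 ≈ 20.551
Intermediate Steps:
x = 6
U(m) = -10
v = -34/15 (v = 6/(-10) - 5/((-1*(-3))) = 6*(-⅒) - 5/3 = -⅗ - 5*⅓ = -⅗ - 5/3 = -34/15 ≈ -2.2667)
b(C) = 2*C (b(C) = C + C = 2*C)
b(v)² = (2*(-34/15))² = (-68/15)² = 4624/225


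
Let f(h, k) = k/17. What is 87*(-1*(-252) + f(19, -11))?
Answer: 371751/17 ≈ 21868.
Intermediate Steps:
f(h, k) = k/17 (f(h, k) = k*(1/17) = k/17)
87*(-1*(-252) + f(19, -11)) = 87*(-1*(-252) + (1/17)*(-11)) = 87*(252 - 11/17) = 87*(4273/17) = 371751/17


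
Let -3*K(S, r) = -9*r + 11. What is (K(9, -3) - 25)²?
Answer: 12769/9 ≈ 1418.8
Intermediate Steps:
K(S, r) = -11/3 + 3*r (K(S, r) = -(-9*r + 11)/3 = -(11 - 9*r)/3 = -11/3 + 3*r)
(K(9, -3) - 25)² = ((-11/3 + 3*(-3)) - 25)² = ((-11/3 - 9) - 25)² = (-38/3 - 25)² = (-113/3)² = 12769/9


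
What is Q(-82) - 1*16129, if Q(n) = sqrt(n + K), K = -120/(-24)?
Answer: -16129 + I*sqrt(77) ≈ -16129.0 + 8.775*I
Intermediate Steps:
K = 5 (K = -120*(-1/24) = 5)
Q(n) = sqrt(5 + n) (Q(n) = sqrt(n + 5) = sqrt(5 + n))
Q(-82) - 1*16129 = sqrt(5 - 82) - 1*16129 = sqrt(-77) - 16129 = I*sqrt(77) - 16129 = -16129 + I*sqrt(77)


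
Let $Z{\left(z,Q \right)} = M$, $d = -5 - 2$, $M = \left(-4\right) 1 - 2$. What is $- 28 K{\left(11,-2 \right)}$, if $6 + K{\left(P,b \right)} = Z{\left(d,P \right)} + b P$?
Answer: $952$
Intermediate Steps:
$M = -6$ ($M = -4 - 2 = -6$)
$d = -7$ ($d = -5 - 2 = -7$)
$Z{\left(z,Q \right)} = -6$
$K{\left(P,b \right)} = -12 + P b$ ($K{\left(P,b \right)} = -6 + \left(-6 + b P\right) = -6 + \left(-6 + P b\right) = -12 + P b$)
$- 28 K{\left(11,-2 \right)} = - 28 \left(-12 + 11 \left(-2\right)\right) = - 28 \left(-12 - 22\right) = \left(-28\right) \left(-34\right) = 952$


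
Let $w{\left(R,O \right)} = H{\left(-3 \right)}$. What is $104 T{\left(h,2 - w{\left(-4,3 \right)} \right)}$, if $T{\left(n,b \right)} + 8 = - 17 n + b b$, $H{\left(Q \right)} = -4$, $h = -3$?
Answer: $8216$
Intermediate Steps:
$w{\left(R,O \right)} = -4$
$T{\left(n,b \right)} = -8 + b^{2} - 17 n$ ($T{\left(n,b \right)} = -8 + \left(- 17 n + b b\right) = -8 + \left(- 17 n + b^{2}\right) = -8 + \left(b^{2} - 17 n\right) = -8 + b^{2} - 17 n$)
$104 T{\left(h,2 - w{\left(-4,3 \right)} \right)} = 104 \left(-8 + \left(2 - -4\right)^{2} - -51\right) = 104 \left(-8 + \left(2 + 4\right)^{2} + 51\right) = 104 \left(-8 + 6^{2} + 51\right) = 104 \left(-8 + 36 + 51\right) = 104 \cdot 79 = 8216$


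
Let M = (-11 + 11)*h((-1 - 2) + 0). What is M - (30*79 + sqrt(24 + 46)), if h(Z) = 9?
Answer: -2370 - sqrt(70) ≈ -2378.4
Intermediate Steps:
M = 0 (M = (-11 + 11)*9 = 0*9 = 0)
M - (30*79 + sqrt(24 + 46)) = 0 - (30*79 + sqrt(24 + 46)) = 0 - (2370 + sqrt(70)) = 0 + (-2370 - sqrt(70)) = -2370 - sqrt(70)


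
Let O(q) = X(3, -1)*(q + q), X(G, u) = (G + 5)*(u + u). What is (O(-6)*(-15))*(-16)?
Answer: 46080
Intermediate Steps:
X(G, u) = 2*u*(5 + G) (X(G, u) = (5 + G)*(2*u) = 2*u*(5 + G))
O(q) = -32*q (O(q) = (2*(-1)*(5 + 3))*(q + q) = (2*(-1)*8)*(2*q) = -32*q)
(O(-6)*(-15))*(-16) = (-32*(-6)*(-15))*(-16) = (192*(-15))*(-16) = -2880*(-16) = 46080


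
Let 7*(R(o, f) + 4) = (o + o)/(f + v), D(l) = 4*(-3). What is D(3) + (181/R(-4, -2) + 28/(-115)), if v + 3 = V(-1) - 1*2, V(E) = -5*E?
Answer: -179497/2760 ≈ -65.035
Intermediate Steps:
D(l) = -12
v = 0 (v = -3 + (-5*(-1) - 1*2) = -3 + (5 - 2) = -3 + 3 = 0)
R(o, f) = -4 + 2*o/(7*f) (R(o, f) = -4 + ((o + o)/(f + 0))/7 = -4 + ((2*o)/f)/7 = -4 + (2*o/f)/7 = -4 + 2*o/(7*f))
D(3) + (181/R(-4, -2) + 28/(-115)) = -12 + (181/(-4 + (2/7)*(-4)/(-2)) + 28/(-115)) = -12 + (181/(-4 + (2/7)*(-4)*(-1/2)) + 28*(-1/115)) = -12 + (181/(-4 + 4/7) - 28/115) = -12 + (181/(-24/7) - 28/115) = -12 + (181*(-7/24) - 28/115) = -12 + (-1267/24 - 28/115) = -12 - 146377/2760 = -179497/2760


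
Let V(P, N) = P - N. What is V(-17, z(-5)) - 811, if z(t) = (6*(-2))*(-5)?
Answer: -888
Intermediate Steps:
z(t) = 60 (z(t) = -12*(-5) = 60)
V(-17, z(-5)) - 811 = (-17 - 1*60) - 811 = (-17 - 60) - 811 = -77 - 811 = -888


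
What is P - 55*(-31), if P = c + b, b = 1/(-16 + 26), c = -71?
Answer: 16341/10 ≈ 1634.1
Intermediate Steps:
b = ⅒ (b = 1/10 = ⅒ ≈ 0.10000)
P = -709/10 (P = -71 + ⅒ = -709/10 ≈ -70.900)
P - 55*(-31) = -709/10 - 55*(-31) = -709/10 + 1705 = 16341/10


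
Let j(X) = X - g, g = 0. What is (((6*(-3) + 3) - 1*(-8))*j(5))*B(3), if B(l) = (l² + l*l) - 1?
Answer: -595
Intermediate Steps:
B(l) = -1 + 2*l² (B(l) = (l² + l²) - 1 = 2*l² - 1 = -1 + 2*l²)
j(X) = X (j(X) = X - 1*0 = X + 0 = X)
(((6*(-3) + 3) - 1*(-8))*j(5))*B(3) = (((6*(-3) + 3) - 1*(-8))*5)*(-1 + 2*3²) = (((-18 + 3) + 8)*5)*(-1 + 2*9) = ((-15 + 8)*5)*(-1 + 18) = -7*5*17 = -35*17 = -595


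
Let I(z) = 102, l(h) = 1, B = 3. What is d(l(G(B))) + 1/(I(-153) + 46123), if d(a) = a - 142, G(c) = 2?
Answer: -6517724/46225 ≈ -141.00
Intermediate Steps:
d(a) = -142 + a
d(l(G(B))) + 1/(I(-153) + 46123) = (-142 + 1) + 1/(102 + 46123) = -141 + 1/46225 = -6517724/46225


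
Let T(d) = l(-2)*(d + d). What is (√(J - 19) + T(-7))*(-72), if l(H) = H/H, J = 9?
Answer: 1008 - 72*I*√10 ≈ 1008.0 - 227.68*I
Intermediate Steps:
l(H) = 1
T(d) = 2*d (T(d) = 1*(d + d) = 1*(2*d) = 2*d)
(√(J - 19) + T(-7))*(-72) = (√(9 - 19) + 2*(-7))*(-72) = (√(-10) - 14)*(-72) = (I*√10 - 14)*(-72) = (-14 + I*√10)*(-72) = 1008 - 72*I*√10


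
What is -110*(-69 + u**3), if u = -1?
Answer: 7700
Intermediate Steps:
-110*(-69 + u**3) = -110*(-69 + (-1)**3) = -110*(-69 - 1) = -110*(-70) = 7700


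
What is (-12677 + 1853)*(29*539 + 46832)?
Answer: -676099512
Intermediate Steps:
(-12677 + 1853)*(29*539 + 46832) = -10824*(15631 + 46832) = -10824*62463 = -676099512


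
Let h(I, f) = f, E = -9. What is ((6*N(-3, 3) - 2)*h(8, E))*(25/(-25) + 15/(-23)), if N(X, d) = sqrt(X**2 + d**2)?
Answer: -684/23 + 6156*sqrt(2)/23 ≈ 348.78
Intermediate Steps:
((6*N(-3, 3) - 2)*h(8, E))*(25/(-25) + 15/(-23)) = ((6*sqrt((-3)**2 + 3**2) - 2)*(-9))*(25/(-25) + 15/(-23)) = ((6*sqrt(9 + 9) - 2)*(-9))*(25*(-1/25) + 15*(-1/23)) = ((6*sqrt(18) - 2)*(-9))*(-1 - 15/23) = ((6*(3*sqrt(2)) - 2)*(-9))*(-38/23) = ((18*sqrt(2) - 2)*(-9))*(-38/23) = ((-2 + 18*sqrt(2))*(-9))*(-38/23) = (18 - 162*sqrt(2))*(-38/23) = -684/23 + 6156*sqrt(2)/23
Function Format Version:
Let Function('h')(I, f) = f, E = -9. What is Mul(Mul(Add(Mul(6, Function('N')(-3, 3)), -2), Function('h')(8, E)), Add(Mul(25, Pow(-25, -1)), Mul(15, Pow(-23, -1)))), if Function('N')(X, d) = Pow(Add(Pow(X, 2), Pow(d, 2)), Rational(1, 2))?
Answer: Add(Rational(-684, 23), Mul(Rational(6156, 23), Pow(2, Rational(1, 2)))) ≈ 348.78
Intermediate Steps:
Mul(Mul(Add(Mul(6, Function('N')(-3, 3)), -2), Function('h')(8, E)), Add(Mul(25, Pow(-25, -1)), Mul(15, Pow(-23, -1)))) = Mul(Mul(Add(Mul(6, Pow(Add(Pow(-3, 2), Pow(3, 2)), Rational(1, 2))), -2), -9), Add(Mul(25, Pow(-25, -1)), Mul(15, Pow(-23, -1)))) = Mul(Mul(Add(Mul(6, Pow(Add(9, 9), Rational(1, 2))), -2), -9), Add(Mul(25, Rational(-1, 25)), Mul(15, Rational(-1, 23)))) = Mul(Mul(Add(Mul(6, Pow(18, Rational(1, 2))), -2), -9), Add(-1, Rational(-15, 23))) = Mul(Mul(Add(Mul(6, Mul(3, Pow(2, Rational(1, 2)))), -2), -9), Rational(-38, 23)) = Mul(Mul(Add(Mul(18, Pow(2, Rational(1, 2))), -2), -9), Rational(-38, 23)) = Mul(Mul(Add(-2, Mul(18, Pow(2, Rational(1, 2)))), -9), Rational(-38, 23)) = Mul(Add(18, Mul(-162, Pow(2, Rational(1, 2)))), Rational(-38, 23)) = Add(Rational(-684, 23), Mul(Rational(6156, 23), Pow(2, Rational(1, 2))))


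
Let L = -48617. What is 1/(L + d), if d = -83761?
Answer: -1/132378 ≈ -7.5541e-6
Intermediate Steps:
1/(L + d) = 1/(-48617 - 83761) = 1/(-132378) = -1/132378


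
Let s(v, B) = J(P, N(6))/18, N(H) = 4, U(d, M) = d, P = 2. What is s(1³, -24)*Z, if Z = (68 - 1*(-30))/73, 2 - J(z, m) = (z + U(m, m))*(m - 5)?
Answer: 392/657 ≈ 0.59665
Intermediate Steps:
J(z, m) = 2 - (-5 + m)*(m + z) (J(z, m) = 2 - (z + m)*(m - 5) = 2 - (m + z)*(-5 + m) = 2 - (-5 + m)*(m + z))
Z = 98/73 (Z = (68 + 30)*(1/73) = 98*(1/73) = 98/73 ≈ 1.3425)
s(v, B) = 4/9 (s(v, B) = (2 - 1*4² + 5*4 + 5*2 - 1*4*2)/18 = (2 - 1*16 + 20 + 10 - 8)*(1/18) = (2 - 16 + 20 + 10 - 8)*(1/18) = 8*(1/18) = 4/9)
s(1³, -24)*Z = (4/9)*(98/73) = 392/657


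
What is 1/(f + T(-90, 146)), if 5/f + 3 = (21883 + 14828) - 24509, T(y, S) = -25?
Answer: -12199/304970 ≈ -0.040001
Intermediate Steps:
f = 5/12199 (f = 5/(-3 + ((21883 + 14828) - 24509)) = 5/(-3 + (36711 - 24509)) = 5/(-3 + 12202) = 5/12199 ≈ 0.00040987)
1/(f + T(-90, 146)) = 1/(5/12199 - 25) = 1/(-304970/12199) = -12199/304970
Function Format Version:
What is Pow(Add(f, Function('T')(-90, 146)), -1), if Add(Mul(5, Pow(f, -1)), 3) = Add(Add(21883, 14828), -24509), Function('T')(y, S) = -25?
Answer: Rational(-12199, 304970) ≈ -0.040001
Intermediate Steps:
f = Rational(5, 12199) (f = Mul(5, Pow(Add(-3, Add(Add(21883, 14828), -24509)), -1)) = Mul(5, Pow(Add(-3, Add(36711, -24509)), -1)) = Mul(5, Pow(Add(-3, 12202), -1)) = Mul(5, Pow(12199, -1)) = Mul(5, Rational(1, 12199)) = Rational(5, 12199) ≈ 0.00040987)
Pow(Add(f, Function('T')(-90, 146)), -1) = Pow(Add(Rational(5, 12199), -25), -1) = Pow(Rational(-304970, 12199), -1) = Rational(-12199, 304970)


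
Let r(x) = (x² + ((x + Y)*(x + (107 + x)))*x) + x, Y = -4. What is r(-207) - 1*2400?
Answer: -13368597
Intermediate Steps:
r(x) = x + x² + x*(-4 + x)*(107 + 2*x) (r(x) = (x² + ((x - 4)*(x + (107 + x)))*x) + x = (x² + ((-4 + x)*(107 + 2*x))*x) + x = (x² + x*(-4 + x)*(107 + 2*x)) + x = x + x² + x*(-4 + x)*(107 + 2*x))
r(-207) - 1*2400 = -207*(-427 + 2*(-207)² + 100*(-207)) - 1*2400 = -207*(-427 + 2*42849 - 20700) - 2400 = -207*(-427 + 85698 - 20700) - 2400 = -207*64571 - 2400 = -13366197 - 2400 = -13368597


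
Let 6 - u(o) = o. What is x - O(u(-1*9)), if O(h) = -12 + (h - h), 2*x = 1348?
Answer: 686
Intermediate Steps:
x = 674 (x = (1/2)*1348 = 674)
u(o) = 6 - o
O(h) = -12 (O(h) = -12 + 0 = -12)
x - O(u(-1*9)) = 674 - 1*(-12) = 674 + 12 = 686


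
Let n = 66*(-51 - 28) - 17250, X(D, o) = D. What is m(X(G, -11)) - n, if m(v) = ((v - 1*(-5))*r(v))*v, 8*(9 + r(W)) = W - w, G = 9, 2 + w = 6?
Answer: 85635/4 ≈ 21409.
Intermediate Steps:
w = 4 (w = -2 + 6 = 4)
r(W) = -19/2 + W/8 (r(W) = -9 + (W - 1*4)/8 = -9 + (W - 4)/8 = -9 + (-4 + W)/8 = -9 + (-½ + W/8) = -19/2 + W/8)
n = -22464 (n = 66*(-79) - 17250 = -5214 - 17250 = -22464)
m(v) = v*(5 + v)*(-19/2 + v/8) (m(v) = ((v - 1*(-5))*(-19/2 + v/8))*v = ((v + 5)*(-19/2 + v/8))*v = ((5 + v)*(-19/2 + v/8))*v = v*(5 + v)*(-19/2 + v/8))
m(X(G, -11)) - n = (⅛)*9*(-76 + 9)*(5 + 9) - 1*(-22464) = (⅛)*9*(-67)*14 + 22464 = -4221/4 + 22464 = 85635/4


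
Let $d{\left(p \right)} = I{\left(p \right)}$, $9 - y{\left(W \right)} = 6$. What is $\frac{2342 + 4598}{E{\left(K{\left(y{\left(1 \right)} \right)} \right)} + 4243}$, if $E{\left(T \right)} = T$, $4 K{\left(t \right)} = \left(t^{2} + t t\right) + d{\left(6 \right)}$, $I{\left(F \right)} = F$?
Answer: $\frac{6940}{4249} \approx 1.6333$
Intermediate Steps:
$y{\left(W \right)} = 3$ ($y{\left(W \right)} = 9 - 6 = 3$)
$d{\left(p \right)} = p$
$K{\left(t \right)} = \frac{3}{2} + \frac{t^{2}}{2}$ ($K{\left(t \right)} = \frac{\left(t^{2} + t t\right) + 6}{4} = \frac{\left(t^{2} + t^{2}\right) + 6}{4} = \frac{2 t^{2} + 6}{4} = \frac{6 + 2 t^{2}}{4} = \frac{3}{2} + \frac{t^{2}}{2}$)
$\frac{2342 + 4598}{E{\left(K{\left(y{\left(1 \right)} \right)} \right)} + 4243} = \frac{2342 + 4598}{\left(\frac{3}{2} + \frac{3^{2}}{2}\right) + 4243} = \frac{6940}{\left(\frac{3}{2} + \frac{1}{2} \cdot 9\right) + 4243} = \frac{6940}{\left(\frac{3}{2} + \frac{9}{2}\right) + 4243} = \frac{6940}{6 + 4243} = \frac{6940}{4249}$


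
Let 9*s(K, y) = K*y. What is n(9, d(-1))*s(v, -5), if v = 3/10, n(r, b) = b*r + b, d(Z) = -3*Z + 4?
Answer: -35/3 ≈ -11.667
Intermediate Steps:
d(Z) = 4 - 3*Z
n(r, b) = b + b*r
v = 3/10 (v = 3*(⅒) = 3/10 ≈ 0.30000)
s(K, y) = K*y/9 (s(K, y) = (K*y)/9 = K*y/9)
n(9, d(-1))*s(v, -5) = ((4 - 3*(-1))*(1 + 9))*((⅑)*(3/10)*(-5)) = ((4 + 3)*10)*(-⅙) = (7*10)*(-⅙) = 70*(-⅙) = -35/3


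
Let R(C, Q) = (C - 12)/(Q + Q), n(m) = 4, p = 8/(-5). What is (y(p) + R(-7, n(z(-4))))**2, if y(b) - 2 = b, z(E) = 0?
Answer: 6241/1600 ≈ 3.9006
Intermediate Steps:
p = -8/5 (p = 8*(-1/5) = -8/5 ≈ -1.6000)
y(b) = 2 + b
R(C, Q) = (-12 + C)/(2*Q) (R(C, Q) = (-12 + C)/((2*Q)) = (-12 + C)*(1/(2*Q)) = (-12 + C)/(2*Q))
(y(p) + R(-7, n(z(-4))))**2 = ((2 - 8/5) + (1/2)*(-12 - 7)/4)**2 = (2/5 + (1/2)*(1/4)*(-19))**2 = (2/5 - 19/8)**2 = (-79/40)**2 = 6241/1600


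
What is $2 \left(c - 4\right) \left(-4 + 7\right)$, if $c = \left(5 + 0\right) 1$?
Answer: $6$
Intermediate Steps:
$c = 5$ ($c = 5 \cdot 1 = 5$)
$2 \left(c - 4\right) \left(-4 + 7\right) = 2 \left(5 - 4\right) \left(-4 + 7\right) = 2 \left(5 - 4\right) 3 = 2 \cdot 1 \cdot 3 = 2 \cdot 3 = 6$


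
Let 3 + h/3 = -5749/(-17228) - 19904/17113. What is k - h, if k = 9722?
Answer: 2869653886909/294822764 ≈ 9733.5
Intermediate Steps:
h = -3386975301/294822764 (h = -9 + 3*(-5749/(-17228) - 19904/17113) = -9 + 3*(-5749*(-1/17228) - 19904*1/17113) = -9 + 3*(5749/17228 - 19904/17113) = -9 + 3*(-244523475/294822764) = -9 - 733570425/294822764 = -3386975301/294822764 ≈ -11.488)
k - h = 9722 - 1*(-3386975301/294822764) = 9722 + 3386975301/294822764 = 2869653886909/294822764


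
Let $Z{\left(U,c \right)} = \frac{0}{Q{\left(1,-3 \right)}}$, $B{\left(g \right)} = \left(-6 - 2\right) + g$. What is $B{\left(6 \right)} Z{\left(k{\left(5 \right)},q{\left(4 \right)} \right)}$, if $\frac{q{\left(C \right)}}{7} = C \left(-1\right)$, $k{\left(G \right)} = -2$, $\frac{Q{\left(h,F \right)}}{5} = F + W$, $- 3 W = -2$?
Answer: $0$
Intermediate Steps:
$W = \frac{2}{3}$ ($W = \left(- \frac{1}{3}\right) \left(-2\right) = \frac{2}{3} \approx 0.66667$)
$Q{\left(h,F \right)} = \frac{10}{3} + 5 F$ ($Q{\left(h,F \right)} = 5 \left(F + \frac{2}{3}\right) = 5 \left(\frac{2}{3} + F\right) = \frac{10}{3} + 5 F$)
$q{\left(C \right)} = - 7 C$ ($q{\left(C \right)} = 7 C \left(-1\right) = 7 \left(- C\right) = - 7 C$)
$B{\left(g \right)} = -8 + g$
$Z{\left(U,c \right)} = 0$ ($Z{\left(U,c \right)} = \frac{0}{\frac{10}{3} + 5 \left(-3\right)} = \frac{0}{\frac{10}{3} - 15} = \frac{0}{- \frac{35}{3}} = 0 \left(- \frac{3}{35}\right) = 0$)
$B{\left(6 \right)} Z{\left(k{\left(5 \right)},q{\left(4 \right)} \right)} = \left(-8 + 6\right) 0 = \left(-2\right) 0 = 0$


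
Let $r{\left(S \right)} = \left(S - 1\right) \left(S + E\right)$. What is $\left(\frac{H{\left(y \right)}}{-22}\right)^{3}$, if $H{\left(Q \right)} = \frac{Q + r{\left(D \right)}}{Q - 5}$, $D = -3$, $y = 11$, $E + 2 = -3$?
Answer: $- \frac{79507}{2299968} \approx -0.034569$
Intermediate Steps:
$E = -5$ ($E = -2 - 3 = -5$)
$r{\left(S \right)} = \left(-1 + S\right) \left(-5 + S\right)$ ($r{\left(S \right)} = \left(S - 1\right) \left(S - 5\right) = \left(-1 + S\right) \left(-5 + S\right)$)
$H{\left(Q \right)} = \frac{32 + Q}{-5 + Q}$ ($H{\left(Q \right)} = \frac{Q + \left(5 + \left(-3\right)^{2} - -18\right)}{Q - 5} = \frac{Q + \left(5 + 9 + 18\right)}{-5 + Q} = \frac{Q + 32}{-5 + Q} = \frac{32 + Q}{-5 + Q}$)
$\left(\frac{H{\left(y \right)}}{-22}\right)^{3} = \left(\frac{\frac{1}{-5 + 11} \left(32 + 11\right)}{-22}\right)^{3} = \left(\frac{1}{6} \cdot 43 \left(- \frac{1}{22}\right)\right)^{3} = \left(\frac{43}{6} \left(- \frac{1}{22}\right)\right)^{3} = \left(- \frac{43}{132}\right)^{3} = - \frac{79507}{2299968}$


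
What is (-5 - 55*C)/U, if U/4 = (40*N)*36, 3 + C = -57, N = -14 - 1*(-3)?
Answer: -659/12672 ≈ -0.052004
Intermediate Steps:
N = -11 (N = -14 + 3 = -11)
C = -60 (C = -3 - 57 = -60)
U = -63360 (U = 4*((40*(-11))*36) = 4*(-440*36) = 4*(-15840) = -63360)
(-5 - 55*C)/U = (-5 - 55*(-60))/(-63360) = (-5 + 3300)*(-1/63360) = 3295*(-1/63360) = -659/12672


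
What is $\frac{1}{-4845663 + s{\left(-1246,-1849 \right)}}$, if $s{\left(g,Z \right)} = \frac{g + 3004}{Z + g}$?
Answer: $- \frac{3095}{14997328743} \approx -2.0637 \cdot 10^{-7}$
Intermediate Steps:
$s{\left(g,Z \right)} = \frac{3004 + g}{Z + g}$
$\frac{1}{-4845663 + s{\left(-1246,-1849 \right)}} = \frac{1}{-4845663 + \frac{3004 - 1246}{-1849 - 1246}} = \frac{1}{-4845663 + \frac{1}{-3095} \cdot 1758} = \frac{1}{-4845663 - \frac{1758}{3095}} = \frac{1}{- \frac{14997328743}{3095}} = - \frac{3095}{14997328743}$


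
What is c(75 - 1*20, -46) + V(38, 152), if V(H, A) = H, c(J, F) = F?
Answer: -8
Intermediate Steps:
c(75 - 1*20, -46) + V(38, 152) = -46 + 38 = -8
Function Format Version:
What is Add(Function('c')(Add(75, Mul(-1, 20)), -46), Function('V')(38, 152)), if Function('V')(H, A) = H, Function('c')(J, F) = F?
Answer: -8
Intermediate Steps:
Add(Function('c')(Add(75, Mul(-1, 20)), -46), Function('V')(38, 152)) = Add(-46, 38) = -8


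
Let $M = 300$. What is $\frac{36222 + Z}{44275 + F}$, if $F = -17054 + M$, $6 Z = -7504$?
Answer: $\frac{104914}{82563} \approx 1.2707$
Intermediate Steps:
$Z = - \frac{3752}{3}$ ($Z = \frac{1}{6} \left(-7504\right) = - \frac{3752}{3} \approx -1250.7$)
$F = -16754$ ($F = -17054 + 300 = -16754$)
$\frac{36222 + Z}{44275 + F} = \frac{36222 - \frac{3752}{3}}{44275 - 16754} = \frac{104914}{3 \cdot 27521} = \frac{104914}{3} \cdot \frac{1}{27521} = \frac{104914}{82563}$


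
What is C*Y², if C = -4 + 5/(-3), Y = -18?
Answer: -1836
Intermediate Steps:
C = -17/3 (C = -4 + 5*(-⅓) = -4 - 5/3 = -17/3 ≈ -5.6667)
C*Y² = -17/3*(-18)² = -17/3*324 = -1836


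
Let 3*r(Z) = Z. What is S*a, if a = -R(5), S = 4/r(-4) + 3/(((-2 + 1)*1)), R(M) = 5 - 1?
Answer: 24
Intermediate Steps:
r(Z) = Z/3
R(M) = 4
S = -6 (S = 4/(((⅓)*(-4))) + 3/(((-2 + 1)*1)) = 4/(-4/3) + 3/((-1*1)) = 4*(-¾) + 3/(-1) = -3 + 3*(-1) = -3 - 3 = -6)
a = -4 (a = -1*4 = -4)
S*a = -6*(-4) = 24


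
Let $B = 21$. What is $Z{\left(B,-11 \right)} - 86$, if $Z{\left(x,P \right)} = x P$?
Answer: $-317$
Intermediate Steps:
$Z{\left(x,P \right)} = P x$
$Z{\left(B,-11 \right)} - 86 = \left(-11\right) 21 - 86 = -231 - 86 = -317$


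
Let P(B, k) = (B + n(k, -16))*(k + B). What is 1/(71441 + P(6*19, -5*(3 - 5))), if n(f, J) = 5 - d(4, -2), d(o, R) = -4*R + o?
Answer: 1/84709 ≈ 1.1805e-5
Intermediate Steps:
d(o, R) = o - 4*R
n(f, J) = -7 (n(f, J) = 5 - (4 - 4*(-2)) = 5 - (4 + 8) = 5 - 1*12 = 5 - 12 = -7)
P(B, k) = (-7 + B)*(B + k) (P(B, k) = (B - 7)*(k + B) = (-7 + B)*(B + k))
1/(71441 + P(6*19, -5*(3 - 5))) = 1/(71441 + ((6*19)² - 42*19 - (-35)*(3 - 5) + (6*19)*(-5*(3 - 5)))) = 1/(71441 + (114² - 7*114 - (-35)*(-2) + 114*(-5*(-2)))) = 1/(71441 + (12996 - 798 - 7*10 + 114*10)) = 1/(71441 + (12996 - 798 - 70 + 1140)) = 1/(71441 + 13268) = 1/84709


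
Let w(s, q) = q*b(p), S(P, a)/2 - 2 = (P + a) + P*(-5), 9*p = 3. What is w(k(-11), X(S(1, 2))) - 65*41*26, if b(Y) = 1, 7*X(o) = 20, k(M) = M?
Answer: -485010/7 ≈ -69287.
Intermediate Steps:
p = ⅓ (p = (⅑)*3 = ⅓ ≈ 0.33333)
S(P, a) = 4 - 8*P + 2*a (S(P, a) = 4 + 2*((P + a) + P*(-5)) = 4 + 2*((P + a) - 5*P) = 4 + 2*(a - 4*P) = 4 + (-8*P + 2*a) = 4 - 8*P + 2*a)
X(o) = 20/7 (X(o) = (⅐)*20 = 20/7)
w(s, q) = q (w(s, q) = q*1 = q)
w(k(-11), X(S(1, 2))) - 65*41*26 = 20/7 - 65*41*26 = 20/7 - 2665*26 = 20/7 - 1*69290 = 20/7 - 69290 = -485010/7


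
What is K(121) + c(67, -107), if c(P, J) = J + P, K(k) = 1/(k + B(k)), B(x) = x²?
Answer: -590479/14762 ≈ -40.000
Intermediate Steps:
K(k) = 1/(k + k²)
K(121) + c(67, -107) = 1/(121*(1 + 121)) + (-107 + 67) = (1/121)/122 - 40 = (1/121)*(1/122) - 40 = 1/14762 - 40 = -590479/14762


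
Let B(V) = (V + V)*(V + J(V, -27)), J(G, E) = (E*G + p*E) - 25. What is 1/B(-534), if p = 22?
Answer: -1/14167020 ≈ -7.0586e-8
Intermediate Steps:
J(G, E) = -25 + 22*E + E*G (J(G, E) = (E*G + 22*E) - 25 = (22*E + E*G) - 25 = -25 + 22*E + E*G)
B(V) = 2*V*(-619 - 26*V) (B(V) = (V + V)*(V + (-25 + 22*(-27) - 27*V)) = (2*V)*(V + (-25 - 594 - 27*V)) = (2*V)*(V + (-619 - 27*V)) = (2*V)*(-619 - 26*V) = 2*V*(-619 - 26*V))
1/B(-534) = 1/(-2*(-534)*(619 + 26*(-534))) = 1/(-2*(-534)*(619 - 13884)) = 1/(-2*(-534)*(-13265)) = 1/(-14167020) = -1/14167020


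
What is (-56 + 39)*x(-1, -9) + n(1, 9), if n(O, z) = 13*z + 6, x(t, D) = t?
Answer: 140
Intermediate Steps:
n(O, z) = 6 + 13*z
(-56 + 39)*x(-1, -9) + n(1, 9) = (-56 + 39)*(-1) + (6 + 13*9) = -17*(-1) + (6 + 117) = 17 + 123 = 140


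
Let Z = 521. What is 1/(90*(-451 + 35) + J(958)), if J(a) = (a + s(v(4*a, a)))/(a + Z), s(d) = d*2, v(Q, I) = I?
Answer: -493/18456962 ≈ -2.6711e-5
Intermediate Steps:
s(d) = 2*d
J(a) = 3*a/(521 + a) (J(a) = (a + 2*a)/(a + 521) = (3*a)/(521 + a) = 3*a/(521 + a))
1/(90*(-451 + 35) + J(958)) = 1/(90*(-451 + 35) + 3*958/(521 + 958)) = 1/(90*(-416) + 3*958/1479) = 1/(-37440 + 3*958*(1/1479)) = 1/(-37440 + 958/493) = 1/(-18456962/493) = -493/18456962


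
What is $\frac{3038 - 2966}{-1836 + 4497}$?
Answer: $\frac{24}{887} \approx 0.027057$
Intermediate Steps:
$\frac{3038 - 2966}{-1836 + 4497} = \frac{72}{2661} = 72 \cdot \frac{1}{2661} = \frac{24}{887}$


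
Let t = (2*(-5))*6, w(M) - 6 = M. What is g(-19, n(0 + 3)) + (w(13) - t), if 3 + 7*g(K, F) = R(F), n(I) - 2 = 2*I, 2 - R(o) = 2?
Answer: 550/7 ≈ 78.571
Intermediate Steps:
R(o) = 0 (R(o) = 2 - 1*2 = 2 - 2 = 0)
n(I) = 2 + 2*I
w(M) = 6 + M
g(K, F) = -3/7 (g(K, F) = -3/7 + (⅐)*0 = -3/7 + 0 = -3/7)
t = -60 (t = -10*6 = -60)
g(-19, n(0 + 3)) + (w(13) - t) = -3/7 + ((6 + 13) - 1*(-60)) = -3/7 + (19 + 60) = -3/7 + 79 = 550/7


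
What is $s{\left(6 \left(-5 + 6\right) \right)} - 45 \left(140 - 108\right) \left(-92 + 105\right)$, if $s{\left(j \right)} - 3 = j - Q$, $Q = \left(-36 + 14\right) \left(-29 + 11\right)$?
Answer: $-19107$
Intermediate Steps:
$Q = 396$ ($Q = \left(-22\right) \left(-18\right) = 396$)
$s{\left(j \right)} = -393 + j$ ($s{\left(j \right)} = 3 + \left(j - 396\right) = 3 + \left(-396 + j\right) = -393 + j$)
$s{\left(6 \left(-5 + 6\right) \right)} - 45 \left(140 - 108\right) \left(-92 + 105\right) = \left(-393 + 6 \left(-5 + 6\right)\right) - 45 \left(140 - 108\right) \left(-92 + 105\right) = \left(-393 + 6 \cdot 1\right) - 45 \cdot 32 \cdot 13 = \left(-393 + 6\right) - 18720 = -387 - 18720 = -19107$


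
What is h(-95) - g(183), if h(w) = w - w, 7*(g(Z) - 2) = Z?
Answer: -197/7 ≈ -28.143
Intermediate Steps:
g(Z) = 2 + Z/7
h(w) = 0
h(-95) - g(183) = 0 - (2 + (1/7)*183) = 0 - (2 + 183/7) = 0 - 1*197/7 = 0 - 197/7 = -197/7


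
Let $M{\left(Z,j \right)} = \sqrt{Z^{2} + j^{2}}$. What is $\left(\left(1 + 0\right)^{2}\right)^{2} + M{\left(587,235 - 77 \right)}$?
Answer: $1 + \sqrt{369533} \approx 608.89$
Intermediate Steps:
$\left(\left(1 + 0\right)^{2}\right)^{2} + M{\left(587,235 - 77 \right)} = \left(\left(1 + 0\right)^{2}\right)^{2} + \sqrt{587^{2} + \left(235 - 77\right)^{2}} = \left(1^{2}\right)^{2} + \sqrt{344569 + 158^{2}} = 1^{2} + \sqrt{344569 + 24964} = 1 + \sqrt{369533}$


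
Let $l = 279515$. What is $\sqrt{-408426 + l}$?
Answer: $i \sqrt{128911} \approx 359.04 i$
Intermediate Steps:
$\sqrt{-408426 + l} = \sqrt{-408426 + 279515} = \sqrt{-128911} = i \sqrt{128911}$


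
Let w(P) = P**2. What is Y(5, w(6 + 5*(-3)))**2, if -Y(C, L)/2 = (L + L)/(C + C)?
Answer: 26244/25 ≈ 1049.8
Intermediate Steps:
Y(C, L) = -2*L/C (Y(C, L) = -2*(L + L)/(C + C) = -2*2*L/(2*C) = -2*2*L*1/(2*C) = -2*L/C)
Y(5, w(6 + 5*(-3)))**2 = (-2*(6 + 5*(-3))**2/5)**2 = (-2*(6 - 15)**2*1/5)**2 = (-2*(-9)**2*1/5)**2 = (-2*81*1/5)**2 = (-162/5)**2 = 26244/25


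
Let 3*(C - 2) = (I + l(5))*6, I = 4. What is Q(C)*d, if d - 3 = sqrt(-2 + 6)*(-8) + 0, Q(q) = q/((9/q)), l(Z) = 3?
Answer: -3328/9 ≈ -369.78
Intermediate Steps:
C = 16 (C = 2 + ((4 + 3)*6)/3 = 2 + (7*6)/3 = 2 + (1/3)*42 = 2 + 14 = 16)
Q(q) = q**2/9 (Q(q) = q*(q/9) = q**2/9)
d = -13 (d = 3 + (sqrt(-2 + 6)*(-8) + 0) = 3 + (sqrt(4)*(-8) + 0) = 3 + (2*(-8) + 0) = 3 + (-16 + 0) = 3 - 16 = -13)
Q(C)*d = ((1/9)*16**2)*(-13) = ((1/9)*256)*(-13) = (256/9)*(-13) = -3328/9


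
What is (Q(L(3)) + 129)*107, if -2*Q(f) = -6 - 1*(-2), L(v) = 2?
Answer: 14017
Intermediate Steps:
Q(f) = 2 (Q(f) = -(-6 - 1*(-2))/2 = -(-6 + 2)/2 = -1/2*(-4) = 2)
(Q(L(3)) + 129)*107 = (2 + 129)*107 = 131*107 = 14017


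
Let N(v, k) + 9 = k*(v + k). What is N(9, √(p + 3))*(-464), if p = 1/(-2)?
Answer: 3016 - 2088*√10 ≈ -3586.8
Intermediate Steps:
p = -½ ≈ -0.50000
N(v, k) = -9 + k*(k + v) (N(v, k) = -9 + k*(v + k) = -9 + k*(k + v))
N(9, √(p + 3))*(-464) = (-9 + (√(-½ + 3))² + √(-½ + 3)*9)*(-464) = (-9 + (√(5/2))² + √(5/2)*9)*(-464) = (-9 + (√10/2)² + (√10/2)*9)*(-464) = (-9 + 5/2 + 9*√10/2)*(-464) = (-13/2 + 9*√10/2)*(-464) = 3016 - 2088*√10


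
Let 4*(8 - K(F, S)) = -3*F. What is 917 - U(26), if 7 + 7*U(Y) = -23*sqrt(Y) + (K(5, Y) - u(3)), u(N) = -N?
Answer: 25645/28 + 23*sqrt(26)/7 ≈ 932.65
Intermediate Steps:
K(F, S) = 8 + 3*F/4 (K(F, S) = 8 - (-3)*F/4 = 8 + 3*F/4)
U(Y) = 31/28 - 23*sqrt(Y)/7 (U(Y) = -1 + (-23*sqrt(Y) + ((8 + (3/4)*5) - (-1)*3))/7 = -1 + (-23*sqrt(Y) + ((8 + 15/4) - 1*(-3)))/7 = -1 + (-23*sqrt(Y) + (47/4 + 3))/7 = -1 + (-23*sqrt(Y) + 59/4)/7 = -1 + (59/4 - 23*sqrt(Y))/7 = -1 + (59/28 - 23*sqrt(Y)/7) = 31/28 - 23*sqrt(Y)/7)
917 - U(26) = 917 - (31/28 - 23*sqrt(26)/7) = 917 + (-31/28 + 23*sqrt(26)/7) = 25645/28 + 23*sqrt(26)/7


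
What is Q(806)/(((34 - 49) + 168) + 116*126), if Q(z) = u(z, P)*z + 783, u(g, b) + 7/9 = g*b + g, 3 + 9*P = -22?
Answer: -3464257/44307 ≈ -78.188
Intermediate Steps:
P = -25/9 (P = -⅓ + (⅑)*(-22) = -⅓ - 22/9 = -25/9 ≈ -2.7778)
u(g, b) = -7/9 + g + b*g (u(g, b) = -7/9 + (g*b + g) = -7/9 + (b*g + g) = -7/9 + (g + b*g) = -7/9 + g + b*g)
Q(z) = 783 + z*(-7/9 - 16*z/9) (Q(z) = (-7/9 + z - 25*z/9)*z + 783 = (-7/9 - 16*z/9)*z + 783 = z*(-7/9 - 16*z/9) + 783 = 783 + z*(-7/9 - 16*z/9))
Q(806)/(((34 - 49) + 168) + 116*126) = (783 - ⅑*806*(7 + 16*806))/(((34 - 49) + 168) + 116*126) = (783 - ⅑*806*(7 + 12896))/((-15 + 168) + 14616) = (783 - ⅑*806*12903)/(153 + 14616) = (783 - 3466606/3)/14769 = -3464257/3*1/14769 = -3464257/44307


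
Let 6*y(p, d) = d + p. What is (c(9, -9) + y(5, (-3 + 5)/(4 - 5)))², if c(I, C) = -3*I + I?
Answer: 1225/4 ≈ 306.25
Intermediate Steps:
y(p, d) = d/6 + p/6 (y(p, d) = (d + p)/6 = d/6 + p/6)
c(I, C) = -2*I
(c(9, -9) + y(5, (-3 + 5)/(4 - 5)))² = (-2*9 + (((-3 + 5)/(4 - 5))/6 + (⅙)*5))² = (-18 + ((2/(-1))/6 + ⅚))² = (-18 + ((2*(-1))/6 + ⅚))² = (-18 + ((⅙)*(-2) + ⅚))² = (-18 + (-⅓ + ⅚))² = (-18 + ½)² = (-35/2)² = 1225/4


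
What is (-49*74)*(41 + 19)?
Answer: -217560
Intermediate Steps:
(-49*74)*(41 + 19) = -3626*60 = -217560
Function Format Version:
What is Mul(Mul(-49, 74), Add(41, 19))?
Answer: -217560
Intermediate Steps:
Mul(Mul(-49, 74), Add(41, 19)) = Mul(-3626, 60) = -217560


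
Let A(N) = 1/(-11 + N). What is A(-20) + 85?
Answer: 2634/31 ≈ 84.968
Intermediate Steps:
A(-20) + 85 = 1/(-11 - 20) + 85 = 1/(-31) + 85 = -1/31 + 85 = 2634/31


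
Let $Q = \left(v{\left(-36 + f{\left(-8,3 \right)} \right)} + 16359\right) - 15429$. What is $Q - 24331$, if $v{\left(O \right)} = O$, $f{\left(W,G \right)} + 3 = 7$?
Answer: $-23433$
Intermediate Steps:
$f{\left(W,G \right)} = 4$ ($f{\left(W,G \right)} = -3 + 7 = 4$)
$Q = 898$ ($Q = \left(\left(-36 + 4\right) + 16359\right) - 15429 = \left(-32 + 16359\right) - 15429 = 16327 - 15429 = 898$)
$Q - 24331 = 898 - 24331 = -23433$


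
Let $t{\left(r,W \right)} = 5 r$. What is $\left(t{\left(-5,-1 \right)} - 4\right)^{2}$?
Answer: $841$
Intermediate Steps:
$\left(t{\left(-5,-1 \right)} - 4\right)^{2} = \left(5 \left(-5\right) - 4\right)^{2} = \left(-25 - 4\right)^{2} = \left(-29\right)^{2} = 841$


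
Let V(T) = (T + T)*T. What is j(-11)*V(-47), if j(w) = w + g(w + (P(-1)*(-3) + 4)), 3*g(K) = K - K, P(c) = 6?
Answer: -48598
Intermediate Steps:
g(K) = 0 (g(K) = (K - K)/3 = (⅓)*0 = 0)
V(T) = 2*T² (V(T) = (2*T)*T = 2*T²)
j(w) = w (j(w) = w + 0 = w)
j(-11)*V(-47) = -22*(-47)² = -22*2209 = -11*4418 = -48598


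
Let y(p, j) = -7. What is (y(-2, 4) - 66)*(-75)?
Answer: 5475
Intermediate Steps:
(y(-2, 4) - 66)*(-75) = (-7 - 66)*(-75) = -73*(-75) = 5475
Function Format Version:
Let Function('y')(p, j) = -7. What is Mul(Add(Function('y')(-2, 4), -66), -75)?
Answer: 5475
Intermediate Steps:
Mul(Add(Function('y')(-2, 4), -66), -75) = Mul(Add(-7, -66), -75) = Mul(-73, -75) = 5475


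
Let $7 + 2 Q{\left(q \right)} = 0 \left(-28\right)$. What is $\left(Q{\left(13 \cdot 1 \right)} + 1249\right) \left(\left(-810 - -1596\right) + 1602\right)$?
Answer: $2974254$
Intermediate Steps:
$Q{\left(q \right)} = - \frac{7}{2}$ ($Q{\left(q \right)} = - \frac{7}{2} + \frac{0 \left(-28\right)}{2} = - \frac{7}{2} + \frac{1}{2} \cdot 0 = - \frac{7}{2} + 0 = - \frac{7}{2}$)
$\left(Q{\left(13 \cdot 1 \right)} + 1249\right) \left(\left(-810 - -1596\right) + 1602\right) = \left(- \frac{7}{2} + 1249\right) \left(\left(-810 - -1596\right) + 1602\right) = \frac{2491 \left(\left(-810 + 1596\right) + 1602\right)}{2} = \frac{2491 \left(786 + 1602\right)}{2} = \frac{2491}{2} \cdot 2388 = 2974254$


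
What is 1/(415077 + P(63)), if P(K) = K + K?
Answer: 1/415203 ≈ 2.4085e-6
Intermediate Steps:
P(K) = 2*K
1/(415077 + P(63)) = 1/(415077 + 2*63) = 1/(415077 + 126) = 1/415203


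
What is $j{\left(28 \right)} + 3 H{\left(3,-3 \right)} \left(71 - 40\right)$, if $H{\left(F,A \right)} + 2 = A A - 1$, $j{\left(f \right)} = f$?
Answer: $586$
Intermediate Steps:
$H{\left(F,A \right)} = -3 + A^{2}$ ($H{\left(F,A \right)} = -2 + \left(A A - 1\right) = -2 + \left(A^{2} - 1\right) = -2 + \left(-1 + A^{2}\right) = -3 + A^{2}$)
$j{\left(28 \right)} + 3 H{\left(3,-3 \right)} \left(71 - 40\right) = 28 + 3 \left(-3 + \left(-3\right)^{2}\right) \left(71 - 40\right) = 28 + 3 \left(-3 + 9\right) 31 = 28 + 3 \cdot 6 \cdot 31 = 28 + 18 \cdot 31 = 28 + 558 = 586$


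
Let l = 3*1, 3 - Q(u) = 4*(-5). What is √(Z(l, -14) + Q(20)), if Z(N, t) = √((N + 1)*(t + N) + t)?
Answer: √(23 + I*√58) ≈ 4.8594 + 0.78361*I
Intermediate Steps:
Q(u) = 23 (Q(u) = 3 - 4*(-5) = 3 - 1*(-20) = 3 + 20 = 23)
l = 3
Z(N, t) = √(t + (1 + N)*(N + t)) (Z(N, t) = √((1 + N)*(N + t) + t) = √(t + (1 + N)*(N + t)))
√(Z(l, -14) + Q(20)) = √(√(3 + 3² + 2*(-14) + 3*(-14)) + 23) = √(√(3 + 9 - 28 - 42) + 23) = √(√(-58) + 23) = √(I*√58 + 23) = √(23 + I*√58)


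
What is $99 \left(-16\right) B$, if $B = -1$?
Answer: $1584$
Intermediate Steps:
$99 \left(-16\right) B = 99 \left(-16\right) \left(-1\right) = \left(-1584\right) \left(-1\right) = 1584$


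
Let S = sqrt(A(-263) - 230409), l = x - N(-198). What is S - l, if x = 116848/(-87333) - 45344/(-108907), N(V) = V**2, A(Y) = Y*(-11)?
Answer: 372884871452908/9511175031 + 2*I*sqrt(56879) ≈ 39205.0 + 476.99*I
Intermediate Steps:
A(Y) = -11*Y
x = -8765537584/9511175031 (x = 116848*(-1/87333) - 45344*(-1/108907) = -116848/87333 + 45344/108907 = -8765537584/9511175031 ≈ -0.92160)
l = -372884871452908/9511175031 (l = -8765537584/9511175031 - 1*(-198)**2 = -8765537584/9511175031 - 1*39204 = -8765537584/9511175031 - 39204 = -372884871452908/9511175031 ≈ -39205.)
S = 2*I*sqrt(56879) (S = sqrt(-11*(-263) - 230409) = sqrt(2893 - 230409) = sqrt(-227516) = 2*I*sqrt(56879) ≈ 476.99*I)
S - l = 2*I*sqrt(56879) - 1*(-372884871452908/9511175031) = 2*I*sqrt(56879) + 372884871452908/9511175031 = 372884871452908/9511175031 + 2*I*sqrt(56879)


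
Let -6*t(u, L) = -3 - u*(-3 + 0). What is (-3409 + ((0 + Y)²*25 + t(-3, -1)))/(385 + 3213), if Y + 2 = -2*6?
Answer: 1493/3598 ≈ 0.41495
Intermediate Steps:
Y = -14 (Y = -2 - 2*6 = -2 - 12 = -14)
t(u, L) = ½ - u/2 (t(u, L) = -(-3 - u*(-3 + 0))/6 = -(-3 - u*(-3))/6 = -(-3 - (-3)*u)/6 = -(-3 + 3*u)/6 = ½ - u/2)
(-3409 + ((0 + Y)²*25 + t(-3, -1)))/(385 + 3213) = (-3409 + ((0 - 14)²*25 + (½ - ½*(-3))))/(385 + 3213) = (-3409 + ((-14)²*25 + (½ + 3/2)))/3598 = (-3409 + (196*25 + 2))*(1/3598) = (-3409 + (4900 + 2))*(1/3598) = (-3409 + 4902)*(1/3598) = 1493*(1/3598) = 1493/3598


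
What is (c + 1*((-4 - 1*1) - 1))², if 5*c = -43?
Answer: 5329/25 ≈ 213.16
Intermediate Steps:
c = -43/5 (c = (⅕)*(-43) = -43/5 ≈ -8.6000)
(c + 1*((-4 - 1*1) - 1))² = (-43/5 + 1*((-4 - 1*1) - 1))² = (-43/5 + 1*((-4 - 1) - 1))² = (-43/5 + 1*(-5 - 1))² = (-43/5 + 1*(-6))² = (-43/5 - 6)² = (-73/5)² = 5329/25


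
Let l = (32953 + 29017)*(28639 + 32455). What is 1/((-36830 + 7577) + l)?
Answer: 1/3785965927 ≈ 2.6413e-10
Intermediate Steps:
l = 3785995180 (l = 61970*61094 = 3785995180)
1/((-36830 + 7577) + l) = 1/((-36830 + 7577) + 3785995180) = 1/(-29253 + 3785995180) = 1/3785965927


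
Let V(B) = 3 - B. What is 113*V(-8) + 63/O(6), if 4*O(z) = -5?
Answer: 5963/5 ≈ 1192.6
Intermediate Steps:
O(z) = -5/4 (O(z) = (1/4)*(-5) = -5/4)
113*V(-8) + 63/O(6) = 113*(3 - 1*(-8)) + 63/(-5/4) = 113*(3 + 8) + 63*(-4/5) = 113*11 - 252/5 = 1243 - 252/5 = 5963/5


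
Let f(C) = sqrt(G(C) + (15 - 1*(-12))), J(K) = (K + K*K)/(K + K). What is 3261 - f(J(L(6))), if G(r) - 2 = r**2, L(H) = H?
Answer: 3261 - sqrt(165)/2 ≈ 3254.6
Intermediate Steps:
G(r) = 2 + r**2
J(K) = (K + K**2)/(2*K) (J(K) = (K + K**2)/((2*K)) = (K + K**2)*(1/(2*K)) = (K + K**2)/(2*K))
f(C) = sqrt(29 + C**2) (f(C) = sqrt((2 + C**2) + (15 - 1*(-12))) = sqrt((2 + C**2) + (15 + 12)) = sqrt((2 + C**2) + 27) = sqrt(29 + C**2))
3261 - f(J(L(6))) = 3261 - sqrt(29 + (1/2 + (1/2)*6)**2) = 3261 - sqrt(29 + (1/2 + 3)**2) = 3261 - sqrt(29 + (7/2)**2) = 3261 - sqrt(29 + 49/4) = 3261 - sqrt(165/4) = 3261 - sqrt(165)/2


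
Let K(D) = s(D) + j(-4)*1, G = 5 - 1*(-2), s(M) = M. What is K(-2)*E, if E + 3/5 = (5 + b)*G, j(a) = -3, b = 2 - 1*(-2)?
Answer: -312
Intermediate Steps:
b = 4 (b = 2 + 2 = 4)
G = 7 (G = 5 + 2 = 7)
K(D) = -3 + D (K(D) = D - 3*1 = D - 3 = -3 + D)
E = 312/5 (E = -3/5 + (5 + 4)*7 = -3/5 + 9*7 = -3/5 + 63 = 312/5 ≈ 62.400)
K(-2)*E = (-3 - 2)*(312/5) = -5*312/5 = -312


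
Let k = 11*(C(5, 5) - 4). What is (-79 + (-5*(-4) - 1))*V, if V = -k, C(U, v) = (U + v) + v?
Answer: 7260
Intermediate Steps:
C(U, v) = U + 2*v
k = 121 (k = 11*((5 + 2*5) - 4) = 11*((5 + 10) - 4) = 11*(15 - 4) = 11*11 = 121)
V = -121 (V = -1*121 = -121)
(-79 + (-5*(-4) - 1))*V = (-79 + (-5*(-4) - 1))*(-121) = (-79 + (20 - 1))*(-121) = (-79 + 19)*(-121) = -60*(-121) = 7260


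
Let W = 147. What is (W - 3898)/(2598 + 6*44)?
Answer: -3751/2862 ≈ -1.3106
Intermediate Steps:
(W - 3898)/(2598 + 6*44) = (147 - 3898)/(2598 + 6*44) = -3751/(2598 + 264) = -3751/2862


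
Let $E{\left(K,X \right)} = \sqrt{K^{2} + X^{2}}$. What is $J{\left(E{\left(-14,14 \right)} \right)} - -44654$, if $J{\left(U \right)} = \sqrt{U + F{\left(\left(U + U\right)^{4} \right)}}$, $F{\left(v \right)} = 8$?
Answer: $44654 + \sqrt{8 + 14 \sqrt{2}} \approx 44659.0$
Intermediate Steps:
$J{\left(U \right)} = \sqrt{8 + U}$ ($J{\left(U \right)} = \sqrt{U + 8} = \sqrt{8 + U}$)
$J{\left(E{\left(-14,14 \right)} \right)} - -44654 = \sqrt{8 + \sqrt{\left(-14\right)^{2} + 14^{2}}} - -44654 = \sqrt{8 + \sqrt{196 + 196}} + 44654 = \sqrt{8 + \sqrt{392}} + 44654 = \sqrt{8 + 14 \sqrt{2}} + 44654 = 44654 + \sqrt{8 + 14 \sqrt{2}}$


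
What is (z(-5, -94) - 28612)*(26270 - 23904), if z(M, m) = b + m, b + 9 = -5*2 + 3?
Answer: -67956252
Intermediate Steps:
b = -16 (b = -9 + (-5*2 + 3) = -9 + (-10 + 3) = -9 - 7 = -16)
z(M, m) = -16 + m
(z(-5, -94) - 28612)*(26270 - 23904) = ((-16 - 94) - 28612)*(26270 - 23904) = (-110 - 28612)*2366 = -28722*2366 = -67956252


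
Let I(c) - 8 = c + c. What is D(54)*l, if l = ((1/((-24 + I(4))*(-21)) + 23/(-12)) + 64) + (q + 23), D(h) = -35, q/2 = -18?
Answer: -13745/8 ≈ -1718.1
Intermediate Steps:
q = -36 (q = 2*(-18) = -36)
I(c) = 8 + 2*c (I(c) = 8 + (c + c) = 8 + 2*c)
l = 2749/56 (l = ((1/((-24 + (8 + 2*4))*(-21)) + 23/(-12)) + 64) + (-36 + 23) = ((-1/21/(-24 + (8 + 8)) + 23*(-1/12)) + 64) - 13 = ((-1/21/(-24 + 16) - 23/12) + 64) - 13 = ((-1/21/(-8) - 23/12) + 64) - 13 = ((-1/8*(-1/21) - 23/12) + 64) - 13 = ((1/168 - 23/12) + 64) - 13 = (-107/56 + 64) - 13 = 3477/56 - 13 = 2749/56 ≈ 49.089)
D(54)*l = -35*2749/56 = -13745/8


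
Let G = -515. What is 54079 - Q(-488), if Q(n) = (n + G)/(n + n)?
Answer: 52780101/976 ≈ 54078.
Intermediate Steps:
Q(n) = (-515 + n)/(2*n) (Q(n) = (n - 515)/(n + n) = (-515 + n)/((2*n)) = (-515 + n)*(1/(2*n)) = (-515 + n)/(2*n))
54079 - Q(-488) = 54079 - (-515 - 488)/(2*(-488)) = 54079 - (-1)*(-1003)/(2*488) = 54079 - 1*1003/976 = 54079 - 1003/976 = 52780101/976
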